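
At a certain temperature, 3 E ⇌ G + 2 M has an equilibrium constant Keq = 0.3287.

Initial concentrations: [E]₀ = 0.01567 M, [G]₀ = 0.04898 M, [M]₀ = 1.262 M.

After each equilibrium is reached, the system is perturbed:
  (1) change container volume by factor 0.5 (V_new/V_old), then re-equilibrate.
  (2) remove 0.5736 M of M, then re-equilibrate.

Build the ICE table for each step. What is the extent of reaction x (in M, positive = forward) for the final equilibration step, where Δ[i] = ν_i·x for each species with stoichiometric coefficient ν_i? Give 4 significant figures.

x = 0.001353 M

Q₀ = 2.0274e+04 vs Keq = 0.3287 ⇒ Q>K, reverse
Step 1:
                   E          G          M
  init       0.01567    0.04898      1.262
  Δ            0.144     -0.048   -0.09599
  eq          0.1597 9.8394e-04      1.166
  solve Keq expr → x = -0.048; check Q = 0.3287
Then change container volume by factor 0.5 (V_new/V_old).
Step 2:
                   E          G          M
  init        0.3193   0.001968      2.332
  Δ                0          0          0
  eq          0.3193   0.001968      2.332
  solve Keq expr → x = 0; check Q = 0.3287
Then remove 0.5736 M of M.
Step 3:
                   E          G          M
  init        0.3193   0.001968      1.758
  Δ        -0.004058   0.001353   0.002705
  eq          0.3153   0.003321      1.761
  solve Keq expr → x = 0.001353; check Q = 0.3287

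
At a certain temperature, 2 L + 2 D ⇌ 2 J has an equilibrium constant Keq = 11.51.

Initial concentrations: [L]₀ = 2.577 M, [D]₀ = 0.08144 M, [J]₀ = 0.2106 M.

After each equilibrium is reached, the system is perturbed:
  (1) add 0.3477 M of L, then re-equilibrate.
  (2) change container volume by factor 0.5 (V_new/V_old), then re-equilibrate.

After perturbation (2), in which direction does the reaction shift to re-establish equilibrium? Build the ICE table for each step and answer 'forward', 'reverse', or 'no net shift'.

Direction: forward

Q₀ = 1.007 vs Keq = 11.51 ⇒ Q<K, forward
Step 1:
                  L         D         J
  I           2.577   0.08144    0.2106
  C        -0.05092  -0.05092   0.05092
  E           2.526   0.03052    0.2615
  solve Keq expr → x = 0.02546; check Q = 11.51
Then add 0.3477 M of L.
Step 2:
                  L         D         J
  I           2.874   0.03052    0.2615
  C        -0.00332  -0.00332   0.00332
  E            2.87    0.0272    0.2648
  solve Keq expr → x = 0.00166; check Q = 11.51
Then change container volume by factor 0.5 (V_new/V_old).
Step 3:
                  L         D         J
  I           5.741   0.05439    0.5297
  C        -0.02575  -0.02575   0.02575
  E           5.715   0.02865    0.5554
  solve Keq expr → x = 0.01287; check Q = 11.51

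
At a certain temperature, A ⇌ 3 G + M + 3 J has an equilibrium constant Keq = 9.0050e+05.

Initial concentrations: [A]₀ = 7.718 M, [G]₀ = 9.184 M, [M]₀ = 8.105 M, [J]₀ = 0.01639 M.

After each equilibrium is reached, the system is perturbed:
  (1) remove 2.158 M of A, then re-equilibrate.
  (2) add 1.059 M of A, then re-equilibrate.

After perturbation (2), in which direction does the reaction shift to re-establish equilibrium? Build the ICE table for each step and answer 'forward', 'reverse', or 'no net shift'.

Direction: forward

Q₀ = 0.003582 vs Keq = 9.0050e+05 ⇒ Q<K, forward
Step 1:
                   A          G          M          J
  Initial      7.718      9.184      8.105    0.01639
  Change      -1.835      5.504      1.835      5.504
  Equil        5.883      14.69       9.94       5.52
  solve Keq expr → x = 1.835; check Q = 9.0050e+05
Then remove 2.158 M of A.
Step 2:
                   A          G          M          J
  Initial      3.725      14.69       9.94       5.52
  Change      0.1694    -0.5081    -0.1694    -0.5081
  Equil        3.895      14.18       9.77      5.012
  solve Keq expr → x = -0.1694; check Q = 9.0050e+05
Then add 1.059 M of A.
Step 3:
                   A          G          M          J
  Initial      4.954      14.18       9.77      5.012
  Change    -0.08963     0.2689    0.08963     0.2689
  Equil        4.864      14.45       9.86      5.281
  solve Keq expr → x = 0.08963; check Q = 9.0050e+05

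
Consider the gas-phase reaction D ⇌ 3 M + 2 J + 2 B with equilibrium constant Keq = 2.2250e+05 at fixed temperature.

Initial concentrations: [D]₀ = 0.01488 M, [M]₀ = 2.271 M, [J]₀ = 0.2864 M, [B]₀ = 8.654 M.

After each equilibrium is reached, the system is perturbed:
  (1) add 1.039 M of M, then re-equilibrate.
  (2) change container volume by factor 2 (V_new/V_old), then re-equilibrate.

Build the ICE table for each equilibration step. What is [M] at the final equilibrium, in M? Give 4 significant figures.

Q₀ = 4835 vs Keq = 2.2250e+05 ⇒ Q<K, forward
Step 1:
                  D         M         J         B
  I         0.01488     2.271    0.2864     8.654
  C        -0.01446   0.04339   0.02892   0.02892
  E       4.1766e-04     2.314    0.3153     8.683
  solve Keq expr → x = 0.01446; check Q = 2.2250e+05
Then add 1.039 M of M.
Step 2:
                  D         M         J         B
  I       4.1766e-04     3.353    0.3153     8.683
  C       8.3608e-04 -0.002508 -0.001672 -0.001672
  E        0.001254     3.351    0.3137     8.681
  solve Keq expr → x = -8.3608e-04; check Q = 2.2250e+05
Then change container volume by factor 2 (V_new/V_old).
Step 3:
                  D         M         J         B
  I       6.2687e-04     1.675    0.1568     4.341
  C       -6.1688e-04  0.001851  0.001234  0.001234
  E       9.9883e-06     1.677    0.1581     4.342
  solve Keq expr → x = 6.1688e-04; check Q = 2.2250e+05

[M]_eq = 1.677 M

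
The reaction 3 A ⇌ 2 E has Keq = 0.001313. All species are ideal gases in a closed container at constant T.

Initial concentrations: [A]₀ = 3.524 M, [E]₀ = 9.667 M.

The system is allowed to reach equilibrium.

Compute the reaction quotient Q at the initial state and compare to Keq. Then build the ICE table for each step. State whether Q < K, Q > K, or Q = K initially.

Q₀ = 2.135 vs Keq = 0.001313 ⇒ Q>K, reverse
Step 1:
                    A           E
  I             3.524       9.667
  C             11.37      -7.583
  E              14.9       2.084
  solve Keq expr → x = -3.792; check Q = 0.001313

Q₀ = 2.135; Q > K (proceeds reverse)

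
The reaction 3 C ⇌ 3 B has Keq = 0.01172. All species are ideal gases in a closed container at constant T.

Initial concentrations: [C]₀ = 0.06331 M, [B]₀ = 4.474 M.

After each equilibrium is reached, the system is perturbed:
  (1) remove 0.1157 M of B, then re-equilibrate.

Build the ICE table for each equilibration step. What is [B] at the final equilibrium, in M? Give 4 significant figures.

Q₀ = 3.5292e+05 vs Keq = 0.01172 ⇒ Q>K, reverse
Step 1:
                   C          B
  Initial    0.06331      4.474
  Change       3.634     -3.634
  Equil        3.697     0.8399
  solve Keq expr → x = -1.211; check Q = 0.01172
Then remove 0.1157 M of B.
Step 2:
                   C          B
  Initial      3.697     0.7242
  Change    -0.09428    0.09428
  Equil        3.603     0.8185
  solve Keq expr → x = 0.03143; check Q = 0.01172

[B]_eq = 0.8185 M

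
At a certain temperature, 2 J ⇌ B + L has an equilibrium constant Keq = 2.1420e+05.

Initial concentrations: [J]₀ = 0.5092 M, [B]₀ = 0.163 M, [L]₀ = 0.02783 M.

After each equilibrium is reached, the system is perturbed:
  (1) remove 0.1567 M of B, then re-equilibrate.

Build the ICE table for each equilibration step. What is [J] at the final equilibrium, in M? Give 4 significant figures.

Q₀ = 0.0175 vs Keq = 2.1420e+05 ⇒ Q<K, forward
Step 1:
                    J           B           L
  I            0.5092       0.163     0.02783
  C           -0.5085      0.2542      0.2542
  E        7.4122e-04      0.4172      0.2821
  solve Keq expr → x = 0.2542; check Q = 2.1420e+05
Then remove 0.1567 M of B.
Step 2:
                    J           B           L
  I        7.4122e-04      0.2605      0.2821
  C       -1.5534e-04  7.7668e-05  7.7668e-05
  E        5.8589e-04      0.2606      0.2821
  solve Keq expr → x = 7.7668e-05; check Q = 2.1420e+05

[J]_eq = 5.8589e-04 M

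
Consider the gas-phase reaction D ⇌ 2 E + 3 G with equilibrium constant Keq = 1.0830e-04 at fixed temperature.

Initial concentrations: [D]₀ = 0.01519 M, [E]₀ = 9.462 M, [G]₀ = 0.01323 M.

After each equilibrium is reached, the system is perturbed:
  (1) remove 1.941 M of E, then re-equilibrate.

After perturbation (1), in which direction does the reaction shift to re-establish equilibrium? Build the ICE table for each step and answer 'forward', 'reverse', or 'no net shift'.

Direction: forward

Q₀ = 0.01365 vs Keq = 1.0830e-04 ⇒ Q>K, reverse
Step 1:
                  D         E         G
  init      0.01519     9.462   0.01323
  Δ        0.003468 -0.006935   -0.0104
  eq        0.01866     9.455  0.002827
  solve Keq expr → x = -0.003468; check Q = 1.0830e-04
Then remove 1.941 M of E.
Step 2:
                  D         E         G
  init      0.01866     7.514  0.002827
  Δ       -1.5297e-04 3.0595e-04 4.5892e-04
  eq         0.0185     7.514  0.003286
  solve Keq expr → x = 1.5297e-04; check Q = 1.0830e-04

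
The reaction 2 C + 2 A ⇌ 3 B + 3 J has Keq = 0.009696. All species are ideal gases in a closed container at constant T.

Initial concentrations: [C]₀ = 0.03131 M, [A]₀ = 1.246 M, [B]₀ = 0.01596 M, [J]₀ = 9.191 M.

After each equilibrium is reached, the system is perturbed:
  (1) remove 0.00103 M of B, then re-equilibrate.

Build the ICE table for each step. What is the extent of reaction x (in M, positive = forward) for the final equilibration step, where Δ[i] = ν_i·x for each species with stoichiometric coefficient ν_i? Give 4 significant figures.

Q₀ = 2.074 vs Keq = 0.009696 ⇒ Q>K, reverse
Step 1:
                    C           A           B           J
  I           0.03131       1.246     0.01596       9.191
  C          0.008538    0.008538    -0.01281    -0.01281
  E           0.03985       1.255    0.003153       9.178
  solve Keq expr → x = -0.004269; check Q = 0.009696
Then remove 0.00103 M of B.
Step 2:
                    C           A           B           J
  I           0.03985       1.255    0.002123       9.178
  C       -6.6235e-04 -6.6235e-04  9.9353e-04  9.9353e-04
  E           0.03919       1.254    0.003116       9.179
  solve Keq expr → x = 3.3118e-04; check Q = 0.009696

x = 3.3118e-04 M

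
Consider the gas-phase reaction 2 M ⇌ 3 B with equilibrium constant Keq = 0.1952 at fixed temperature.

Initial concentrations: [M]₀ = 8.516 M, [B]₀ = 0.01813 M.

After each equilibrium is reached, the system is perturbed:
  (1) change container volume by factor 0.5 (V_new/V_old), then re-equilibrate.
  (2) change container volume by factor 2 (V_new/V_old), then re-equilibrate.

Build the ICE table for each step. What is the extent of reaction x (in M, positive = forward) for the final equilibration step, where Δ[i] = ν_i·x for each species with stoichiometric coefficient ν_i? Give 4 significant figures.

Q₀ = 8.2172e-08 vs Keq = 0.1952 ⇒ Q<K, forward
Step 1:
                   M          B
  init         8.516    0.01813
  Δ           -1.416      2.125
  eq             7.1      2.143
  solve Keq expr → x = 0.7082; check Q = 0.1952
Then change container volume by factor 0.5 (V_new/V_old).
Step 2:
                   M          B
  init          14.2      4.286
  Δ            0.533    -0.7995
  eq           14.73      3.486
  solve Keq expr → x = -0.2665; check Q = 0.1952
Then change container volume by factor 2 (V_new/V_old).
Step 3:
                   M          B
  init         7.366      1.743
  Δ          -0.2665     0.3998
  eq             7.1      2.143
  solve Keq expr → x = 0.1333; check Q = 0.1952

x = 0.1333 M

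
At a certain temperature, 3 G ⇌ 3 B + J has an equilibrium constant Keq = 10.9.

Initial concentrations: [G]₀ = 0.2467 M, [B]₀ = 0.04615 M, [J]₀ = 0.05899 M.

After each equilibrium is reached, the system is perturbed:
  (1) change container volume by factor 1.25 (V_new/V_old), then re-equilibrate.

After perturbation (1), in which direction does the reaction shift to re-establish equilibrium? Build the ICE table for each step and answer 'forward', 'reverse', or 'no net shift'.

Direction: forward

Q₀ = 3.8618e-04 vs Keq = 10.9 ⇒ Q<K, forward
Step 1:
                    G           B           J
  I            0.2467     0.04615     0.05899
  C            -0.193       0.193     0.06434
  E           0.05369      0.2392      0.1233
  solve Keq expr → x = 0.06434; check Q = 10.9
Then change container volume by factor 1.25 (V_new/V_old).
Step 2:
                    G           B           J
  I           0.04295      0.1913     0.09866
  C         -0.002456    0.002456  8.1858e-04
  E            0.0405      0.1938     0.09948
  solve Keq expr → x = 8.1858e-04; check Q = 10.9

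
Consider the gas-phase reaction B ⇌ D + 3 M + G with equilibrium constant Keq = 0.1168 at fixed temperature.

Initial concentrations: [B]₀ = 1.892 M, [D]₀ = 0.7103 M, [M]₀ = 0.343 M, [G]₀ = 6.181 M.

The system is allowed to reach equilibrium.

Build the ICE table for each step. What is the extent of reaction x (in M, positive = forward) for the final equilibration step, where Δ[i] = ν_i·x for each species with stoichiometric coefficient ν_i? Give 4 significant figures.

Q₀ = 0.09364 vs Keq = 0.1168 ⇒ Q<K, forward
Step 1:
                  B         D         M         G
  init        1.892    0.7103     0.343     6.181
  Δ       -0.008052  0.008052   0.02416  0.008052
  eq          1.884    0.7184    0.3672     6.189
  solve Keq expr → x = 0.008052; check Q = 0.1168

x = 0.008052 M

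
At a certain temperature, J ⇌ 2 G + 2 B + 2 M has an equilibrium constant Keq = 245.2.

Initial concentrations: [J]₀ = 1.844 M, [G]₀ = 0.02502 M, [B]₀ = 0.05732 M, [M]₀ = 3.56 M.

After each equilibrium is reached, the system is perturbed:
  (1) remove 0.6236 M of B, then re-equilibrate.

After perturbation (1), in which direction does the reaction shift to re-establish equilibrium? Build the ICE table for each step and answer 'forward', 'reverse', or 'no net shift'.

Q₀ = 1.4136e-05 vs Keq = 245.2 ⇒ Q<K, forward
Step 1:
                   J          G          B          M
  Initial      1.844    0.02502    0.05732       3.56
  Change     -0.8434      1.687      1.687      1.687
  Equil        1.001      1.712      1.744      5.247
  solve Keq expr → x = 0.8434; check Q = 245.2
Then remove 0.6236 M of B.
Step 2:
                   J          G          B          M
  Initial      1.001      1.712       1.12      5.247
  Change     -0.1225      0.245      0.245      0.245
  Equil       0.8781      1.957      1.365      5.492
  solve Keq expr → x = 0.1225; check Q = 245.2

Direction: forward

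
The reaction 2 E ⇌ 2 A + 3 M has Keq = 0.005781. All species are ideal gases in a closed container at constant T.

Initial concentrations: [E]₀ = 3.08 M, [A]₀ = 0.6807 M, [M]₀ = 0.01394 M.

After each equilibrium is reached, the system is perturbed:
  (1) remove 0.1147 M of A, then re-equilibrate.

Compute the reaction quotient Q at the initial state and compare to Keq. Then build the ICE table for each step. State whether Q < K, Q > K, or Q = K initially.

Q₀ = 1.3231e-07; Q < K (proceeds forward)

Q₀ = 1.3231e-07 vs Keq = 0.005781 ⇒ Q<K, forward
Step 1:
                  E         A         M
  Initial      3.08    0.6807   0.01394
  Change    -0.2434    0.2434    0.3651
  Equil       2.837    0.9241    0.3791
  solve Keq expr → x = 0.1217; check Q = 0.005781
Then remove 0.1147 M of A.
Step 2:
                  E         A         M
  Initial     2.837    0.8094    0.3791
  Change   -0.01813   0.01813    0.0272
  Equil       2.818    0.8276    0.4063
  solve Keq expr → x = 0.009067; check Q = 0.005781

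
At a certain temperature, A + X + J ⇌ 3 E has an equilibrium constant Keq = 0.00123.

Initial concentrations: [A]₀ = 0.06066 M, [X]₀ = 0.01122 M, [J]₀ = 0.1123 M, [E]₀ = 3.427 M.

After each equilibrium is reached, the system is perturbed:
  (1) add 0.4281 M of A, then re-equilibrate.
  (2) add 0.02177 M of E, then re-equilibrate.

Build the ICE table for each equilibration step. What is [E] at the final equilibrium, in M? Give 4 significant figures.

Q₀ = 5.2658e+05 vs Keq = 0.00123 ⇒ Q>K, reverse
Step 1:
                   A          X          J          E
  init       0.06066    0.01122     0.1123      3.427
  Δ            1.101      1.101      1.101     -3.303
  eq           1.162      1.112      1.213     0.1244
  solve Keq expr → x = -1.101; check Q = 0.00123
Then add 0.4281 M of A.
Step 2:
                   A          X          J          E
  init          1.59      1.112      1.213     0.1244
  Δ        -0.004414  -0.004414  -0.004414    0.01324
  eq           1.585      1.108      1.209     0.1377
  solve Keq expr → x = 0.004414; check Q = 0.00123
Then add 0.02177 M of E.
Step 3:
                   A          X          J          E
  init         1.585      1.108      1.209     0.1595
  Δ         0.007004   0.007004   0.007004   -0.02101
  eq           1.592      1.115      1.216     0.1385
  solve Keq expr → x = -0.007004; check Q = 0.00123

[E]_eq = 0.1385 M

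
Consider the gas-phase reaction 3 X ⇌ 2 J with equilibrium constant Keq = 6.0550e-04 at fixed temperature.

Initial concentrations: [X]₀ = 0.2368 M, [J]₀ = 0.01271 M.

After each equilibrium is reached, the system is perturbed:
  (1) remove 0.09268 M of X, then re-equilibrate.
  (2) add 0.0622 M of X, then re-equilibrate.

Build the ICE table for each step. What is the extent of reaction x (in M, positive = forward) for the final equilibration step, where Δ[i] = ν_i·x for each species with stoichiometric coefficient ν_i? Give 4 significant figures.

x = 4.8953e-04 M

Q₀ = 0.01217 vs Keq = 6.0550e-04 ⇒ Q>K, reverse
Step 1:
                   X          J
  Initial     0.2368    0.01271
  Change     0.01442  -0.009612
  Equil       0.2512   0.003098
  solve Keq expr → x = -0.004806; check Q = 6.0550e-04
Then remove 0.09268 M of X.
Step 2:
                   X          J
  Initial     0.1585   0.003098
  Change    0.002267  -0.001512
  Equil       0.1608   0.001587
  solve Keq expr → x = -7.5581e-04; check Q = 6.0550e-04
Then add 0.0622 M of X.
Step 3:
                   X          J
  Initial      0.223   0.001587
  Change   -0.001469 9.7907e-04
  Equil       0.2215   0.002566
  solve Keq expr → x = 4.8953e-04; check Q = 6.0550e-04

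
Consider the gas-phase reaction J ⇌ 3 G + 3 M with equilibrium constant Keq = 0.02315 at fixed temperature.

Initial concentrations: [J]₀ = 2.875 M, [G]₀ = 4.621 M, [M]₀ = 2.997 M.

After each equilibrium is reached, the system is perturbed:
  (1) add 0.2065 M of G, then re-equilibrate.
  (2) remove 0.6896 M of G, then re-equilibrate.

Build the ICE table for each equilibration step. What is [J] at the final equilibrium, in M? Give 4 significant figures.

Q₀ = 923.9 vs Keq = 0.02315 ⇒ Q>K, reverse
Step 1:
                  J         G         M
  I           2.875     4.621     2.997
  C          0.9194    -2.758    -2.758
  E           3.794     1.863    0.2387
  solve Keq expr → x = -0.9194; check Q = 0.02315
Then add 0.2065 M of G.
Step 2:
                  J         G         M
  I           3.794     2.069    0.2387
  C        0.007144  -0.02143  -0.02143
  E           3.802     2.048    0.2172
  solve Keq expr → x = -0.007144; check Q = 0.02315
Then remove 0.6896 M of G.
Step 3:
                  J         G         M
  I           3.802     1.358    0.2172
  C        -0.02976   0.08929   0.08929
  E           3.772     1.447    0.3065
  solve Keq expr → x = 0.02976; check Q = 0.02315

[J]_eq = 3.772 M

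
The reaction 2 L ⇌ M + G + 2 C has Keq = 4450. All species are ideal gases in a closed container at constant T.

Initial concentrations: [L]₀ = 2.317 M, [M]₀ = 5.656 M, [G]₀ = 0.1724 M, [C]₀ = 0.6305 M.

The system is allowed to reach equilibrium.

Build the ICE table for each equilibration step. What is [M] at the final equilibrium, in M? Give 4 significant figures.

[M]_eq = 6.753 M

Q₀ = 0.0722 vs Keq = 4450 ⇒ Q<K, forward
Step 1:
                   L          M          G          C
  Initial      2.317      5.656     0.1724     0.6305
  Change      -2.193      1.097      1.097      2.193
  Equil       0.1239      6.753      1.269      2.824
  solve Keq expr → x = 1.097; check Q = 4450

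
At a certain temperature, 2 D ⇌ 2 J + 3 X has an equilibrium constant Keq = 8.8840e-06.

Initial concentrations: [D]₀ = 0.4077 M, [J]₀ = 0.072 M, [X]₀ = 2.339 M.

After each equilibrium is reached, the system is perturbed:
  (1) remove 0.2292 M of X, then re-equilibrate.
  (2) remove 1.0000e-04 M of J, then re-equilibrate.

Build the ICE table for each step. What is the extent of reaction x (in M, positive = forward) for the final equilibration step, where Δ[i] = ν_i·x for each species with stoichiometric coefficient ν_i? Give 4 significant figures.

x = 4.9919e-05 M

Q₀ = 0.3991 vs Keq = 8.8840e-06 ⇒ Q>K, reverse
Step 1:
                   D          J          X
  Initial     0.4077      0.072      2.339
  Change     0.07157   -0.07157    -0.1074
  Equil       0.4793 4.2850e-04      2.232
  solve Keq expr → x = -0.03579; check Q = 8.8840e-06
Then remove 0.2292 M of X.
Step 2:
                   D          J          X
  Initial     0.4793 4.2850e-04      2.002
  Change  -7.5513e-05 7.5513e-05 1.1327e-04
  Equil       0.4792 5.0401e-04      2.003
  solve Keq expr → x = 3.7757e-05; check Q = 8.8840e-06
Then remove 1.0000e-04 M of J.
Step 3:
                   D          J          X
  Initial     0.4792 4.0401e-04      2.003
  Change  -9.9838e-05 9.9838e-05 1.4976e-04
  Equil       0.4791 5.0385e-04      2.003
  solve Keq expr → x = 4.9919e-05; check Q = 8.8840e-06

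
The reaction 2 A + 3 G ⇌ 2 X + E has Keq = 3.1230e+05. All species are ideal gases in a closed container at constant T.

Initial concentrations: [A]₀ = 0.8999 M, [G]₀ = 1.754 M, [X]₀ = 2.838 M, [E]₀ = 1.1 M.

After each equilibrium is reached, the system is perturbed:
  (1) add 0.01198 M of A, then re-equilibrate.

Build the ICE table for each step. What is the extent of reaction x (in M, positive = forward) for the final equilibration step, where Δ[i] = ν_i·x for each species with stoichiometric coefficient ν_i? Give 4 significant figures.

x = 0.00517 M

Q₀ = 2.027 vs Keq = 3.1230e+05 ⇒ Q<K, forward
Step 1:
                  A         G         X         E
  Initial    0.8999     1.754     2.838       1.1
  Change    -0.8722    -1.308    0.8722    0.4361
  Equil     0.02766    0.4456      3.71     1.536
  solve Keq expr → x = 0.4361; check Q = 3.1230e+05
Then add 0.01198 M of A.
Step 2:
                  A         G         X         E
  Initial   0.03964    0.4456      3.71     1.536
  Change   -0.01034  -0.01551   0.01034   0.00517
  Equil      0.0293    0.4301     3.721     1.541
  solve Keq expr → x = 0.00517; check Q = 3.1230e+05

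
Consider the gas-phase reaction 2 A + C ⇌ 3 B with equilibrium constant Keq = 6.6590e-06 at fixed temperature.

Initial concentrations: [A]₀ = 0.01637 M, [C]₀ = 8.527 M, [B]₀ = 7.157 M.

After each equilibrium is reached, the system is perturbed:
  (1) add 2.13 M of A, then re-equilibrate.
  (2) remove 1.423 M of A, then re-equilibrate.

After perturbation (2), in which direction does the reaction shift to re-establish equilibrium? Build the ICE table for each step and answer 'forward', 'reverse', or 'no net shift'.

Q₀ = 1.6044e+05 vs Keq = 6.6590e-06 ⇒ Q>K, reverse
Step 1:
                   A          C          B
  Initial    0.01637      8.527      7.157
  Change       4.693      2.347      -7.04
  Equil         4.71      10.87     0.1171
  solve Keq expr → x = -2.347; check Q = 6.6590e-06
Then add 2.13 M of A.
Step 2:
                   A          C          B
  Initial       6.84      10.87     0.1171
  Change     -0.0218    -0.0109     0.0327
  Equil        6.818      10.86     0.1498
  solve Keq expr → x = 0.0109; check Q = 6.6590e-06
Then remove 1.423 M of A.
Step 3:
                   A          C          B
  Initial      5.395      10.86     0.1498
  Change     0.01426   0.007131   -0.02139
  Equil        5.409      10.87     0.1284
  solve Keq expr → x = -0.007131; check Q = 6.6590e-06

Direction: reverse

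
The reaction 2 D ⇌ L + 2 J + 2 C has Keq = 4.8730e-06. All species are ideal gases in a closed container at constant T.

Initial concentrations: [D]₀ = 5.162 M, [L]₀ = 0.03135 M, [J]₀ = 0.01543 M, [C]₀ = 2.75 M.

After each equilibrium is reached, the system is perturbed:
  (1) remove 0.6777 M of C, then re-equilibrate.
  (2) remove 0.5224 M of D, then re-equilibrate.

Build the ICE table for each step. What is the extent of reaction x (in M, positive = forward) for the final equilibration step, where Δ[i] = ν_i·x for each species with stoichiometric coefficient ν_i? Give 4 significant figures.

Q₀ = 2.1184e-06 vs Keq = 4.8730e-06 ⇒ Q<K, forward
Step 1:
                   D          L          J          C
  init         5.162    0.03135    0.01543       2.75
  Δ        -0.006727   0.003363   0.006727   0.006727
  eq           5.155    0.03471    0.02216      2.757
  solve Keq expr → x = 0.003363; check Q = 4.8730e-06
Then remove 0.6777 M of C.
Step 2:
                   D          L          J          C
  init         5.155    0.03471    0.02216      2.079
  Δ         -0.00593   0.002965    0.00593    0.00593
  eq           5.149    0.03768    0.02809      2.085
  solve Keq expr → x = 0.002965; check Q = 4.8730e-06
Then remove 0.5224 M of D.
Step 3:
                   D          L          J          C
  init         4.627    0.03768    0.02809      2.085
  Δ         0.002396  -0.001198  -0.002396  -0.002396
  eq           4.629    0.03648    0.02569      2.083
  solve Keq expr → x = -0.001198; check Q = 4.8730e-06

x = -0.001198 M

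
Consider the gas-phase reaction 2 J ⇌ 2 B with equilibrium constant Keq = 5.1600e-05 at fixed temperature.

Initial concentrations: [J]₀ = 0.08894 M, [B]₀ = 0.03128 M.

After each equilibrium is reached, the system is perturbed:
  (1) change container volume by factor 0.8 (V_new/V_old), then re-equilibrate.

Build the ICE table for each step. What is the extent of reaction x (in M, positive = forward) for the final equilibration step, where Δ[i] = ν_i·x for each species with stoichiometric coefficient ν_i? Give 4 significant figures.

x = 0 M

Q₀ = 0.1237 vs Keq = 5.1600e-05 ⇒ Q>K, reverse
Step 1:
                    J           B
  init        0.08894     0.03128
  Δ           0.03042    -0.03042
  eq           0.1194  8.5742e-04
  solve Keq expr → x = -0.01521; check Q = 5.1600e-05
Then change container volume by factor 0.8 (V_new/V_old).
Step 2:
                    J           B
  init         0.1492    0.001072
  Δ                 0           0
  eq           0.1492    0.001072
  solve Keq expr → x = 0; check Q = 5.1600e-05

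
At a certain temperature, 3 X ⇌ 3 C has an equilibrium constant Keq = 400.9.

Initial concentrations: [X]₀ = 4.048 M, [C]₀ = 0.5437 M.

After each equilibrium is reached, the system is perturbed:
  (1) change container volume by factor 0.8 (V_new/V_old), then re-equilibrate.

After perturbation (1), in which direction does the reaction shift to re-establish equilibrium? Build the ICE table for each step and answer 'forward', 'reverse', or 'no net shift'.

Q₀ = 0.002423 vs Keq = 400.9 ⇒ Q<K, forward
Step 1:
                   X          C
  Initial      4.048     0.5437
  Change        -3.5        3.5
  Equil       0.5484      4.043
  solve Keq expr → x = 1.167; check Q = 400.9
Then change container volume by factor 0.8 (V_new/V_old).
Step 2:
                   X          C
  Initial     0.6854      5.054
  Change           0          0
  Equil       0.6854      5.054
  solve Keq expr → x = 0; check Q = 400.9

Direction: no net shift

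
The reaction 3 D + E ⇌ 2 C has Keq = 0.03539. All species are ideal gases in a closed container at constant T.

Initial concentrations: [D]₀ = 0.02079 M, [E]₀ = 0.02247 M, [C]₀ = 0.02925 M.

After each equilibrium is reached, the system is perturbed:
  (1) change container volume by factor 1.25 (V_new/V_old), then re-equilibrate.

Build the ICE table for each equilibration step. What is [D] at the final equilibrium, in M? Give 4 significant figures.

[D]_eq = 0.05117 M

Q₀ = 4237 vs Keq = 0.03539 ⇒ Q>K, reverse
Step 1:
                   D          E          C
  Initial    0.02079    0.02247    0.02925
  Change       0.043    0.01433   -0.02867
  Equil      0.06379     0.0368 5.8150e-04
  solve Keq expr → x = -0.01433; check Q = 0.03539
Then change container volume by factor 1.25 (V_new/V_old).
Step 2:
                   D          E          C
  Initial    0.05103    0.02944 4.6520e-04
  Change  1.3688e-04 4.5626e-05 -9.1252e-05
  Equil      0.05117    0.02949 3.7394e-04
  solve Keq expr → x = -4.5626e-05; check Q = 0.03539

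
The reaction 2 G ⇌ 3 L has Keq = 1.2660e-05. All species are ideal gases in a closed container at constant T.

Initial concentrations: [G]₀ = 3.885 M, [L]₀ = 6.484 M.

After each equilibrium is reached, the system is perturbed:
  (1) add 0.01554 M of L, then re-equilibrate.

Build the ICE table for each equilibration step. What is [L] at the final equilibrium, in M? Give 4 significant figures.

Q₀ = 18.06 vs Keq = 1.2660e-05 ⇒ Q>K, reverse
Step 1:
                    G           L
  Initial       3.885       6.484
  Change         4.26       -6.39
  Equil         8.145     0.09435
  solve Keq expr → x = -2.13; check Q = 1.2660e-05
Then add 0.01554 M of L.
Step 2:
                    G           L
  Initial       8.145      0.1099
  Change      0.01031    -0.01546
  Equil         8.155     0.09443
  solve Keq expr → x = -0.005153; check Q = 1.2660e-05

[L]_eq = 0.09443 M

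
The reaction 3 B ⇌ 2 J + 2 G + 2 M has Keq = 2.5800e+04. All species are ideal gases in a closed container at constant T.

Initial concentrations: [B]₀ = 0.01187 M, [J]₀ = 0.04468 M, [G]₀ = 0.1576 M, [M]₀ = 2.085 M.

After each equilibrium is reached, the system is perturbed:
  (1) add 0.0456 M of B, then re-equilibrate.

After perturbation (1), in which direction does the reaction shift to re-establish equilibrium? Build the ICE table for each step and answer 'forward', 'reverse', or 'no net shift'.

Direction: forward

Q₀ = 128.9 vs Keq = 2.5800e+04 ⇒ Q<K, forward
Step 1:
                  B         J         G         M
  Initial   0.01187   0.04468    0.1576     2.085
  Change  -0.009587  0.006392  0.006392  0.006392
  Equil    0.002283   0.05107     0.164     2.091
  solve Keq expr → x = 0.003196; check Q = 2.5800e+04
Then add 0.0456 M of B.
Step 2:
                  B         J         G         M
  Initial   0.04788   0.05107     0.164     2.091
  Change   -0.04439   0.02959   0.02959   0.02959
  Equil     0.00349   0.08067    0.1936     2.121
  solve Keq expr → x = 0.0148; check Q = 2.5800e+04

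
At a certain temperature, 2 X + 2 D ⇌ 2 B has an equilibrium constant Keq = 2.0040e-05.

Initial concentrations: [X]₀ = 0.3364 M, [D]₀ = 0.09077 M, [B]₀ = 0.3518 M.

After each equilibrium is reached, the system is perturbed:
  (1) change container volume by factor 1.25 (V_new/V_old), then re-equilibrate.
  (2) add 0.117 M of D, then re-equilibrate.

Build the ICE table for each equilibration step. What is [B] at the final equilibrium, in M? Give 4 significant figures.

Q₀ = 132.7 vs Keq = 2.0040e-05 ⇒ Q>K, reverse
Step 1:
                    X           D           B
  init         0.3364     0.09077      0.3518
  Δ            0.3504      0.3504     -0.3504
  eq           0.6868      0.4412    0.001357
  solve Keq expr → x = -0.1752; check Q = 2.0040e-05
Then change container volume by factor 1.25 (V_new/V_old).
Step 2:
                    X           D           B
  init         0.5495       0.353    0.001085
  Δ        2.1618e-04  2.1618e-04 -2.1618e-04
  eq           0.5497      0.3532  8.6910e-04
  solve Keq expr → x = -1.0809e-04; check Q = 2.0040e-05
Then add 0.117 M of D.
Step 3:
                    X           D           B
  init         0.5497      0.4702  8.6910e-04
  Δ       -2.8660e-04 -2.8660e-04  2.8660e-04
  eq           0.5494      0.4699    0.001156
  solve Keq expr → x = 1.4330e-04; check Q = 2.0040e-05

[B]_eq = 0.001156 M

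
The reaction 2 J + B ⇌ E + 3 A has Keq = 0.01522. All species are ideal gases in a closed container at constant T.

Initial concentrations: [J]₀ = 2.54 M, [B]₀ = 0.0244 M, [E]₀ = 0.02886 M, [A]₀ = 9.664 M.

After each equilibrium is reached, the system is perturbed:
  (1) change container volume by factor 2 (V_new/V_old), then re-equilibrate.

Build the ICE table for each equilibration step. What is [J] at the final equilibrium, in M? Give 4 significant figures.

Q₀ = 165.5 vs Keq = 0.01522 ⇒ Q>K, reverse
Step 1:
                    J           B           E           A
  init           2.54      0.0244     0.02886       9.664
  Δ           0.05771     0.02885    -0.02885    -0.08656
  eq            2.598     0.05325  6.2258e-06       9.577
  solve Keq expr → x = -0.02885; check Q = 0.01522
Then change container volume by factor 2 (V_new/V_old).
Step 2:
                    J           B           E           A
  init          1.299     0.02663  3.1129e-06       4.789
  Δ       -6.2242e-06 -3.1121e-06  3.1121e-06  9.3363e-06
  eq            1.299     0.02662  6.2250e-06       4.789
  solve Keq expr → x = 3.1121e-06; check Q = 0.01522

[J]_eq = 1.299 M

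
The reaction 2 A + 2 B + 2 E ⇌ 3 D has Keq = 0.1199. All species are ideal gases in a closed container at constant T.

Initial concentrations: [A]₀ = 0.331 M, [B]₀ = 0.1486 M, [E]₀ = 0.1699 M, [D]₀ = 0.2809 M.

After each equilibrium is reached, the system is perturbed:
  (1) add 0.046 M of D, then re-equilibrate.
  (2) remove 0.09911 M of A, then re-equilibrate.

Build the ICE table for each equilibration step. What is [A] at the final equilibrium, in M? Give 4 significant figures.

[A]_eq = 0.4078 M

Q₀ = 317.4 vs Keq = 0.1199 ⇒ Q>K, reverse
Step 1:
                   A          B          E          D
  Initial      0.331     0.1486     0.1699     0.2809
  Change       0.146      0.146      0.146    -0.2191
  Equil        0.477     0.2946     0.3159    0.06184
  solve Keq expr → x = -0.07302; check Q = 0.1199
Then add 0.046 M of D.
Step 2:
                   A          B          E          D
  Initial      0.477     0.2946     0.3159     0.1078
  Change     0.02461    0.02461    0.02461   -0.03692
  Equil       0.5017     0.3193     0.3406    0.07092
  solve Keq expr → x = -0.01231; check Q = 0.1199
Then remove 0.09911 M of A.
Step 3:
                   A          B          E          D
  Initial     0.4025     0.3193     0.3406    0.07092
  Change    0.005227   0.005227   0.005227   -0.00784
  Equil       0.4078     0.3245     0.3458    0.06308
  solve Keq expr → x = -0.002613; check Q = 0.1199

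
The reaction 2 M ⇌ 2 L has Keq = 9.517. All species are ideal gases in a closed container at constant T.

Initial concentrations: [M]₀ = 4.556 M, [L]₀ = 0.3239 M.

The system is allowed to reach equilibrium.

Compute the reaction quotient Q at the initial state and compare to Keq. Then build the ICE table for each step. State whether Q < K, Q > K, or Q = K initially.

Q₀ = 0.005054; Q < K (proceeds forward)

Q₀ = 0.005054 vs Keq = 9.517 ⇒ Q<K, forward
Step 1:
                    M           L
  Initial       4.556      0.3239
  Change       -3.361       3.361
  Equil         1.195       3.685
  solve Keq expr → x = 1.681; check Q = 9.517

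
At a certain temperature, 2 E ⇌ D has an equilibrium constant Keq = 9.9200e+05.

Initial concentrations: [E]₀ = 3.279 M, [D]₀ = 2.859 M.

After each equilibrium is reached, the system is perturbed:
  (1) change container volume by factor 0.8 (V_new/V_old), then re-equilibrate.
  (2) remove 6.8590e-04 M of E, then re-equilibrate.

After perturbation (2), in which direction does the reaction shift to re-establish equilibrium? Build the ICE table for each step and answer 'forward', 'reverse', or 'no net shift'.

Direction: reverse

Q₀ = 0.2659 vs Keq = 9.9200e+05 ⇒ Q<K, forward
Step 1:
                   E          D
  Initial      3.279      2.859
  Change      -3.277      1.638
  Equil     0.002129      4.497
  solve Keq expr → x = 1.638; check Q = 9.9200e+05
Then change container volume by factor 0.8 (V_new/V_old).
Step 2:
                   E          D
  Initial   0.002662      5.622
  Change  -2.8096e-04 1.4048e-04
  Equil     0.002381      5.622
  solve Keq expr → x = 1.4048e-04; check Q = 9.9200e+05
Then remove 6.8590e-04 M of E.
Step 3:
                   E          D
  Initial   0.001695      5.622
  Change  6.8583e-04 -3.4291e-04
  Equil     0.002381      5.622
  solve Keq expr → x = -3.4291e-04; check Q = 9.9200e+05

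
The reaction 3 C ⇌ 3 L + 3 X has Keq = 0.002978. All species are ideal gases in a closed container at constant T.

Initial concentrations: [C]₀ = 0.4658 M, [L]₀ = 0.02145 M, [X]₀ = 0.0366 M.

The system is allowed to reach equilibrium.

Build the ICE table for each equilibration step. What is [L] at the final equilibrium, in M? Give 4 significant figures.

[L]_eq = 0.1969 M

Q₀ = 4.7877e-09 vs Keq = 0.002978 ⇒ Q<K, forward
Step 1:
                  C         L         X
  I          0.4658   0.02145    0.0366
  C         -0.1755    0.1755    0.1755
  E          0.2903    0.1969    0.2121
  solve Keq expr → x = 0.0585; check Q = 0.002978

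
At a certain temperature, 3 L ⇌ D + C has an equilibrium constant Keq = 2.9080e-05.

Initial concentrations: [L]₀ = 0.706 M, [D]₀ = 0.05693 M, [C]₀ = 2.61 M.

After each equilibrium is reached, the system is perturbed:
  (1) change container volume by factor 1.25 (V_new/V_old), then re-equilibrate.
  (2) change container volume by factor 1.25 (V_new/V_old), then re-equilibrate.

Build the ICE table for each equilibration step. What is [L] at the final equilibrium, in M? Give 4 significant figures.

[L]_eq = 0.5611 M

Q₀ = 0.4222 vs Keq = 2.9080e-05 ⇒ Q>K, reverse
Step 1:
                    L           D           C
  init          0.706     0.05693        2.61
  Δ            0.1708    -0.05692    -0.05692
  eq           0.8768  7.6768e-06       2.553
  solve Keq expr → x = -0.05692; check Q = 2.9080e-05
Then change container volume by factor 1.25 (V_new/V_old).
Step 2:
                    L           D           C
  init         0.7014  6.1415e-06       2.042
  Δ        3.6846e-06 -1.2282e-06 -1.2282e-06
  eq           0.7014  4.9133e-06       2.042
  solve Keq expr → x = -1.2282e-06; check Q = 2.9080e-05
Then change container volume by factor 1.25 (V_new/V_old).
Step 3:
                    L           D           C
  init         0.5611  3.9306e-06       1.634
  Δ        2.3582e-06 -7.8608e-07 -7.8608e-07
  eq           0.5611  3.1445e-06       1.634
  solve Keq expr → x = -7.8608e-07; check Q = 2.9080e-05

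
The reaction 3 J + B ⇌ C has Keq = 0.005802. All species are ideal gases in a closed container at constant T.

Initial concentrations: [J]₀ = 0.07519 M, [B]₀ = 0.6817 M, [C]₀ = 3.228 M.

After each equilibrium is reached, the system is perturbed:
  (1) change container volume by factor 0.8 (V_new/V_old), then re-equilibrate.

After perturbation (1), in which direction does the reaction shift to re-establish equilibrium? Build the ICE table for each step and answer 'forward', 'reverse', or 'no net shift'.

Q₀ = 1.1139e+04 vs Keq = 0.005802 ⇒ Q>K, reverse
Step 1:
                    J           B           C
  init        0.07519      0.6817       3.228
  Δ             4.862       1.621      -1.621
  eq            4.937       2.302       1.607
  solve Keq expr → x = -1.621; check Q = 0.005802
Then change container volume by factor 0.8 (V_new/V_old).
Step 2:
                    J           B           C
  init          6.171       2.878       2.009
  Δ           -0.8372     -0.2791      0.2791
  eq            5.334       2.599       2.288
  solve Keq expr → x = 0.2791; check Q = 0.005802

Direction: forward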